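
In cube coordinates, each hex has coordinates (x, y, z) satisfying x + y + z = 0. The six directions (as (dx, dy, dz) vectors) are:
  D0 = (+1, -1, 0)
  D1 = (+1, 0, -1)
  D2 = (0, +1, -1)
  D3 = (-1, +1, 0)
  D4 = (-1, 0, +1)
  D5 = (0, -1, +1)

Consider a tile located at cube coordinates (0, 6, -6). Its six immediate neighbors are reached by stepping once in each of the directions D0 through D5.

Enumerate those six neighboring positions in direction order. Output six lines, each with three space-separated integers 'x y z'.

Answer: 1 5 -6
1 6 -7
0 7 -7
-1 7 -6
-1 6 -5
0 5 -5

Derivation:
Center: (0, 6, -6). Add each direction:
  D0: (0, 6, -6) + (1, -1, 0) = (1, 5, -6)
  D1: (0, 6, -6) + (1, 0, -1) = (1, 6, -7)
  D2: (0, 6, -6) + (0, 1, -1) = (0, 7, -7)
  D3: (0, 6, -6) + (-1, 1, 0) = (-1, 7, -6)
  D4: (0, 6, -6) + (-1, 0, 1) = (-1, 6, -5)
  D5: (0, 6, -6) + (0, -1, 1) = (0, 5, -5)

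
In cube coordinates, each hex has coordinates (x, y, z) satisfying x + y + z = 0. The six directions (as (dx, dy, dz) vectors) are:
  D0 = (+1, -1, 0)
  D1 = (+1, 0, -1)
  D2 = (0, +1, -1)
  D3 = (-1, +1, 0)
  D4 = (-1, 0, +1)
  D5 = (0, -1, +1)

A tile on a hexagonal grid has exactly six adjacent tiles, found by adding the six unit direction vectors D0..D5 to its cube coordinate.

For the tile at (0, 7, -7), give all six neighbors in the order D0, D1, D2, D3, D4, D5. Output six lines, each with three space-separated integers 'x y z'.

Answer: 1 6 -7
1 7 -8
0 8 -8
-1 8 -7
-1 7 -6
0 6 -6

Derivation:
Center: (0, 7, -7). Add each direction:
  D0: (0, 7, -7) + (1, -1, 0) = (1, 6, -7)
  D1: (0, 7, -7) + (1, 0, -1) = (1, 7, -8)
  D2: (0, 7, -7) + (0, 1, -1) = (0, 8, -8)
  D3: (0, 7, -7) + (-1, 1, 0) = (-1, 8, -7)
  D4: (0, 7, -7) + (-1, 0, 1) = (-1, 7, -6)
  D5: (0, 7, -7) + (0, -1, 1) = (0, 6, -6)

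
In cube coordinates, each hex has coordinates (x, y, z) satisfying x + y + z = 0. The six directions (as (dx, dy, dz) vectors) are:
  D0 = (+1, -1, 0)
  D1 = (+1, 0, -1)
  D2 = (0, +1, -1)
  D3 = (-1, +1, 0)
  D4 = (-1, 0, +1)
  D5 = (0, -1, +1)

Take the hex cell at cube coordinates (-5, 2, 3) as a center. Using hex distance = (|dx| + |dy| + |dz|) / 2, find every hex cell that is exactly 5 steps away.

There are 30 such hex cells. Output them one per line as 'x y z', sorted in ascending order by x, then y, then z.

Walk ring at distance 5 from (-5, 2, 3):
Start at center + D4*5 = (-10, 2, 8)
  hex 0: (-10, 2, 8)
  hex 1: (-9, 1, 8)
  hex 2: (-8, 0, 8)
  hex 3: (-7, -1, 8)
  hex 4: (-6, -2, 8)
  hex 5: (-5, -3, 8)
  hex 6: (-4, -3, 7)
  hex 7: (-3, -3, 6)
  hex 8: (-2, -3, 5)
  hex 9: (-1, -3, 4)
  hex 10: (0, -3, 3)
  hex 11: (0, -2, 2)
  hex 12: (0, -1, 1)
  hex 13: (0, 0, 0)
  hex 14: (0, 1, -1)
  hex 15: (0, 2, -2)
  hex 16: (-1, 3, -2)
  hex 17: (-2, 4, -2)
  hex 18: (-3, 5, -2)
  hex 19: (-4, 6, -2)
  hex 20: (-5, 7, -2)
  hex 21: (-6, 7, -1)
  hex 22: (-7, 7, 0)
  hex 23: (-8, 7, 1)
  hex 24: (-9, 7, 2)
  hex 25: (-10, 7, 3)
  hex 26: (-10, 6, 4)
  hex 27: (-10, 5, 5)
  hex 28: (-10, 4, 6)
  hex 29: (-10, 3, 7)
Sorted: 30 hexes.

Answer: -10 2 8
-10 3 7
-10 4 6
-10 5 5
-10 6 4
-10 7 3
-9 1 8
-9 7 2
-8 0 8
-8 7 1
-7 -1 8
-7 7 0
-6 -2 8
-6 7 -1
-5 -3 8
-5 7 -2
-4 -3 7
-4 6 -2
-3 -3 6
-3 5 -2
-2 -3 5
-2 4 -2
-1 -3 4
-1 3 -2
0 -3 3
0 -2 2
0 -1 1
0 0 0
0 1 -1
0 2 -2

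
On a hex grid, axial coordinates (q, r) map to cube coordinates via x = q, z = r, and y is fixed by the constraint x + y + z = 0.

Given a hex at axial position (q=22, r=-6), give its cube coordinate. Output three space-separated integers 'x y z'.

Answer: 22 -16 -6

Derivation:
x = q = 22
z = r = -6
y = -x - z = -(22) - (-6) = -16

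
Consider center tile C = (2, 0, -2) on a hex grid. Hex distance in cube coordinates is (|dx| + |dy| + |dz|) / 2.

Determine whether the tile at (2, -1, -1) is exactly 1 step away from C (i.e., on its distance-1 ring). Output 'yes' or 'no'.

Answer: yes

Derivation:
|px - cx| = |2 - 2| = 0
|py - cy| = |-1 - 0| = 1
|pz - cz| = |-1 - (-2)| = 1
distance = (0+1+1)/2 = 2/2 = 1
radius = 1; distance == radius -> yes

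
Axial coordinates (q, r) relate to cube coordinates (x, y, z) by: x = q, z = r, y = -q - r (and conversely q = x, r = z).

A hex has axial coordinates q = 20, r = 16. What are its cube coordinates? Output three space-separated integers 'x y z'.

Answer: 20 -36 16

Derivation:
x = q = 20
z = r = 16
y = -x - z = -(20) - (16) = -36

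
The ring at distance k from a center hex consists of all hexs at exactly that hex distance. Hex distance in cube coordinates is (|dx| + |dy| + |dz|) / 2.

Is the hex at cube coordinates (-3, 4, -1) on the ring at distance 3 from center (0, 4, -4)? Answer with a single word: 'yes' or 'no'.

Answer: yes

Derivation:
|px - cx| = |-3 - 0| = 3
|py - cy| = |4 - 4| = 0
|pz - cz| = |-1 - (-4)| = 3
distance = (3+0+3)/2 = 6/2 = 3
radius = 3; distance == radius -> yes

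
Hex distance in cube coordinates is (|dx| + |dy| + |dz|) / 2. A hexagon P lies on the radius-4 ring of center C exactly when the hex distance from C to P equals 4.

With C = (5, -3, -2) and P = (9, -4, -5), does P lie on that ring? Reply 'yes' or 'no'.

|px - cx| = |9 - 5| = 4
|py - cy| = |-4 - (-3)| = 1
|pz - cz| = |-5 - (-2)| = 3
distance = (4+1+3)/2 = 8/2 = 4
radius = 4; distance == radius -> yes

Answer: yes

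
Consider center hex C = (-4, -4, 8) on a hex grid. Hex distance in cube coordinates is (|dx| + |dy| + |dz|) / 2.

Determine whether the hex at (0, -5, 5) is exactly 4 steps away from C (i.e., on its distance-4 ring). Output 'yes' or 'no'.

Answer: yes

Derivation:
|px - cx| = |0 - (-4)| = 4
|py - cy| = |-5 - (-4)| = 1
|pz - cz| = |5 - 8| = 3
distance = (4+1+3)/2 = 8/2 = 4
radius = 4; distance == radius -> yes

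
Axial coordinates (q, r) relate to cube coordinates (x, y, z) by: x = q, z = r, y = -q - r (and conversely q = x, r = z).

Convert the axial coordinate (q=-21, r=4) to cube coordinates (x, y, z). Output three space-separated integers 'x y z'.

x = q = -21
z = r = 4
y = -x - z = -(-21) - (4) = 17

Answer: -21 17 4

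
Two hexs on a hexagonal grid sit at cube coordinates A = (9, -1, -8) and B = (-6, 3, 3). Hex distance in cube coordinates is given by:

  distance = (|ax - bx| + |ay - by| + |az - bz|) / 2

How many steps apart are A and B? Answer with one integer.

Answer: 15

Derivation:
|ax - bx| = |9 - (-6)| = 15
|ay - by| = |-1 - 3| = 4
|az - bz| = |-8 - 3| = 11
distance = (15 + 4 + 11) / 2 = 30 / 2 = 15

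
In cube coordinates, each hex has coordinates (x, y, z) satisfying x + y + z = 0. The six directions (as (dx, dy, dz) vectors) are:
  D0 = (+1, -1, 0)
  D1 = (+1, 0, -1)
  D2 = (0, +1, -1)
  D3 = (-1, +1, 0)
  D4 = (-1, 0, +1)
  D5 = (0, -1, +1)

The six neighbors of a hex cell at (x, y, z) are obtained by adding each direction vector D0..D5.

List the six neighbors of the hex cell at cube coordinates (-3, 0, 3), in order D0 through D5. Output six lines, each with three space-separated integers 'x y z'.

Center: (-3, 0, 3). Add each direction:
  D0: (-3, 0, 3) + (1, -1, 0) = (-2, -1, 3)
  D1: (-3, 0, 3) + (1, 0, -1) = (-2, 0, 2)
  D2: (-3, 0, 3) + (0, 1, -1) = (-3, 1, 2)
  D3: (-3, 0, 3) + (-1, 1, 0) = (-4, 1, 3)
  D4: (-3, 0, 3) + (-1, 0, 1) = (-4, 0, 4)
  D5: (-3, 0, 3) + (0, -1, 1) = (-3, -1, 4)

Answer: -2 -1 3
-2 0 2
-3 1 2
-4 1 3
-4 0 4
-3 -1 4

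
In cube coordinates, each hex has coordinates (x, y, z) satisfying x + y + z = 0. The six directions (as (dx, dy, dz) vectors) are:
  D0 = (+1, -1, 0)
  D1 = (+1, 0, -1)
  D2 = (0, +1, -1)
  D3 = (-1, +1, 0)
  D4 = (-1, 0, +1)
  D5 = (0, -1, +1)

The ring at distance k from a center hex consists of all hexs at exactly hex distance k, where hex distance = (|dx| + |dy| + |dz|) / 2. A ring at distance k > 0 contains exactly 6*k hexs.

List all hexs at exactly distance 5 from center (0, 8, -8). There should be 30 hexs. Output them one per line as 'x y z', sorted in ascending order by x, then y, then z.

Answer: -5 8 -3
-5 9 -4
-5 10 -5
-5 11 -6
-5 12 -7
-5 13 -8
-4 7 -3
-4 13 -9
-3 6 -3
-3 13 -10
-2 5 -3
-2 13 -11
-1 4 -3
-1 13 -12
0 3 -3
0 13 -13
1 3 -4
1 12 -13
2 3 -5
2 11 -13
3 3 -6
3 10 -13
4 3 -7
4 9 -13
5 3 -8
5 4 -9
5 5 -10
5 6 -11
5 7 -12
5 8 -13

Derivation:
Walk ring at distance 5 from (0, 8, -8):
Start at center + D4*5 = (-5, 8, -3)
  hex 0: (-5, 8, -3)
  hex 1: (-4, 7, -3)
  hex 2: (-3, 6, -3)
  hex 3: (-2, 5, -3)
  hex 4: (-1, 4, -3)
  hex 5: (0, 3, -3)
  hex 6: (1, 3, -4)
  hex 7: (2, 3, -5)
  hex 8: (3, 3, -6)
  hex 9: (4, 3, -7)
  hex 10: (5, 3, -8)
  hex 11: (5, 4, -9)
  hex 12: (5, 5, -10)
  hex 13: (5, 6, -11)
  hex 14: (5, 7, -12)
  hex 15: (5, 8, -13)
  hex 16: (4, 9, -13)
  hex 17: (3, 10, -13)
  hex 18: (2, 11, -13)
  hex 19: (1, 12, -13)
  hex 20: (0, 13, -13)
  hex 21: (-1, 13, -12)
  hex 22: (-2, 13, -11)
  hex 23: (-3, 13, -10)
  hex 24: (-4, 13, -9)
  hex 25: (-5, 13, -8)
  hex 26: (-5, 12, -7)
  hex 27: (-5, 11, -6)
  hex 28: (-5, 10, -5)
  hex 29: (-5, 9, -4)
Sorted: 30 hexes.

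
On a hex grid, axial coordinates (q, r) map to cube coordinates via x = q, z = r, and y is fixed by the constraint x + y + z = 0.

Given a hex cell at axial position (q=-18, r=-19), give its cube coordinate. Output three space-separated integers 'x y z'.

Answer: -18 37 -19

Derivation:
x = q = -18
z = r = -19
y = -x - z = -(-18) - (-19) = 37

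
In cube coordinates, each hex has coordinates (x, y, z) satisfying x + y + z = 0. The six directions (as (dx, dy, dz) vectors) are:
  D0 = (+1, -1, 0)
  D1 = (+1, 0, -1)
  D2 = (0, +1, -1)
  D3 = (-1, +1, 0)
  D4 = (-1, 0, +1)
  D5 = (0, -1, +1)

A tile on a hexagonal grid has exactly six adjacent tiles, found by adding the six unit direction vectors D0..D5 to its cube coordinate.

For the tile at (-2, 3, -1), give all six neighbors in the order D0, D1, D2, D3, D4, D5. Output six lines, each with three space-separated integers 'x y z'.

Answer: -1 2 -1
-1 3 -2
-2 4 -2
-3 4 -1
-3 3 0
-2 2 0

Derivation:
Center: (-2, 3, -1). Add each direction:
  D0: (-2, 3, -1) + (1, -1, 0) = (-1, 2, -1)
  D1: (-2, 3, -1) + (1, 0, -1) = (-1, 3, -2)
  D2: (-2, 3, -1) + (0, 1, -1) = (-2, 4, -2)
  D3: (-2, 3, -1) + (-1, 1, 0) = (-3, 4, -1)
  D4: (-2, 3, -1) + (-1, 0, 1) = (-3, 3, 0)
  D5: (-2, 3, -1) + (0, -1, 1) = (-2, 2, 0)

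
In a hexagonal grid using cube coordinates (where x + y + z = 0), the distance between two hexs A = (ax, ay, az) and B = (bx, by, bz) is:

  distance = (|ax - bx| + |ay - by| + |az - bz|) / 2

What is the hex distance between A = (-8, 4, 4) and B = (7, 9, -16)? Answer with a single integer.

|ax - bx| = |-8 - 7| = 15
|ay - by| = |4 - 9| = 5
|az - bz| = |4 - (-16)| = 20
distance = (15 + 5 + 20) / 2 = 40 / 2 = 20

Answer: 20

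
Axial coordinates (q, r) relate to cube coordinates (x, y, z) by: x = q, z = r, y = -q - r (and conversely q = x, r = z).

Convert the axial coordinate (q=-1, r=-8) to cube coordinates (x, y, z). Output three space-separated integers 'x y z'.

Answer: -1 9 -8

Derivation:
x = q = -1
z = r = -8
y = -x - z = -(-1) - (-8) = 9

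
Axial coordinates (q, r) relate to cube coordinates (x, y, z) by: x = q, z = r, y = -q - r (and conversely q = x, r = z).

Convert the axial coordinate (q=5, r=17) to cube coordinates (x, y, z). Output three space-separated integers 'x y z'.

x = q = 5
z = r = 17
y = -x - z = -(5) - (17) = -22

Answer: 5 -22 17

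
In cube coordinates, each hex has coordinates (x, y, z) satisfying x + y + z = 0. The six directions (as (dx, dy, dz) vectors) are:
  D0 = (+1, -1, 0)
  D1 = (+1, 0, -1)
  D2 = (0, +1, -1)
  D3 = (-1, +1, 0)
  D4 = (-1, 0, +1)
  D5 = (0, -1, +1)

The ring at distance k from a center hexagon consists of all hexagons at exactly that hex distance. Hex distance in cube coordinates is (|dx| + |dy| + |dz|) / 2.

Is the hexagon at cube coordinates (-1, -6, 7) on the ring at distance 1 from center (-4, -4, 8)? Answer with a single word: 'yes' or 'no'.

|px - cx| = |-1 - (-4)| = 3
|py - cy| = |-6 - (-4)| = 2
|pz - cz| = |7 - 8| = 1
distance = (3+2+1)/2 = 6/2 = 3
radius = 1; distance != radius -> no

Answer: no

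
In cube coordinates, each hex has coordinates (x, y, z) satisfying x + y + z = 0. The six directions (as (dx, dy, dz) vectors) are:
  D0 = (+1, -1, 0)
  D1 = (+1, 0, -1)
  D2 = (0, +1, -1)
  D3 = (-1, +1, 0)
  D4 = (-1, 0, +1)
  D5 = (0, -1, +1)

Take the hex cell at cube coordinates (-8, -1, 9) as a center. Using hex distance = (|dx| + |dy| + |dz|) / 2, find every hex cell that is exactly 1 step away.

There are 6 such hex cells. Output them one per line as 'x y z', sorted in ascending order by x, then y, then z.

Answer: -9 -1 10
-9 0 9
-8 -2 10
-8 0 8
-7 -2 9
-7 -1 8

Derivation:
Walk ring at distance 1 from (-8, -1, 9):
Start at center + D4*1 = (-9, -1, 10)
  hex 0: (-9, -1, 10)
  hex 1: (-8, -2, 10)
  hex 2: (-7, -2, 9)
  hex 3: (-7, -1, 8)
  hex 4: (-8, 0, 8)
  hex 5: (-9, 0, 9)
Sorted: 6 hexes.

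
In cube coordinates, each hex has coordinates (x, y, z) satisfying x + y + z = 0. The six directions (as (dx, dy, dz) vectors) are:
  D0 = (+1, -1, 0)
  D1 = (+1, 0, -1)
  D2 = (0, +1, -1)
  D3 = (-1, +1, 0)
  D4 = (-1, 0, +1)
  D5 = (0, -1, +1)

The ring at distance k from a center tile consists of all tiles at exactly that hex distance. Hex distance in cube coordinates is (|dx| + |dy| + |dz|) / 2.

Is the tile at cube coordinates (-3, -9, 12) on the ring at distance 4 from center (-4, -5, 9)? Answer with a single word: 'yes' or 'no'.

Answer: yes

Derivation:
|px - cx| = |-3 - (-4)| = 1
|py - cy| = |-9 - (-5)| = 4
|pz - cz| = |12 - 9| = 3
distance = (1+4+3)/2 = 8/2 = 4
radius = 4; distance == radius -> yes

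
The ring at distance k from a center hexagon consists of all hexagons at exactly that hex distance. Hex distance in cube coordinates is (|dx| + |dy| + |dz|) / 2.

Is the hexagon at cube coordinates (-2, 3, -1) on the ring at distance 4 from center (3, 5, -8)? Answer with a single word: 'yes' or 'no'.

Answer: no

Derivation:
|px - cx| = |-2 - 3| = 5
|py - cy| = |3 - 5| = 2
|pz - cz| = |-1 - (-8)| = 7
distance = (5+2+7)/2 = 14/2 = 7
radius = 4; distance != radius -> no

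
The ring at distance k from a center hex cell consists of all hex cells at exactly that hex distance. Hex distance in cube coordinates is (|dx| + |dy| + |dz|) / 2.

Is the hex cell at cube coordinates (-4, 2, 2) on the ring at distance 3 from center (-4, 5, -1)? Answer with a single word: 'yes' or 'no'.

Answer: yes

Derivation:
|px - cx| = |-4 - (-4)| = 0
|py - cy| = |2 - 5| = 3
|pz - cz| = |2 - (-1)| = 3
distance = (0+3+3)/2 = 6/2 = 3
radius = 3; distance == radius -> yes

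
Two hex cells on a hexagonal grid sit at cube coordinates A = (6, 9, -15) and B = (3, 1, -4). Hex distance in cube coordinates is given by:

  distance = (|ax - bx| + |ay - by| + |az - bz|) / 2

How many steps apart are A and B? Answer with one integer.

Answer: 11

Derivation:
|ax - bx| = |6 - 3| = 3
|ay - by| = |9 - 1| = 8
|az - bz| = |-15 - (-4)| = 11
distance = (3 + 8 + 11) / 2 = 22 / 2 = 11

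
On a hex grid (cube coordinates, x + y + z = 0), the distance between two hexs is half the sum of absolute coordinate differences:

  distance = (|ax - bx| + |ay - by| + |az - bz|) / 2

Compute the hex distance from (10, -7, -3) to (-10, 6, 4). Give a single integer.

Answer: 20

Derivation:
|ax - bx| = |10 - (-10)| = 20
|ay - by| = |-7 - 6| = 13
|az - bz| = |-3 - 4| = 7
distance = (20 + 13 + 7) / 2 = 40 / 2 = 20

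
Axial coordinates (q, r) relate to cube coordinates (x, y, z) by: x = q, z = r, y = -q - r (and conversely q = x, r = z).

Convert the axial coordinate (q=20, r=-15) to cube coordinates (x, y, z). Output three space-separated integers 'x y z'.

x = q = 20
z = r = -15
y = -x - z = -(20) - (-15) = -5

Answer: 20 -5 -15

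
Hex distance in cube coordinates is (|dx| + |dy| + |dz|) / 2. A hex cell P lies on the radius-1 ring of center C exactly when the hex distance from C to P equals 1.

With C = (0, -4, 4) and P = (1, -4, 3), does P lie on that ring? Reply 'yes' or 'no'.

|px - cx| = |1 - 0| = 1
|py - cy| = |-4 - (-4)| = 0
|pz - cz| = |3 - 4| = 1
distance = (1+0+1)/2 = 2/2 = 1
radius = 1; distance == radius -> yes

Answer: yes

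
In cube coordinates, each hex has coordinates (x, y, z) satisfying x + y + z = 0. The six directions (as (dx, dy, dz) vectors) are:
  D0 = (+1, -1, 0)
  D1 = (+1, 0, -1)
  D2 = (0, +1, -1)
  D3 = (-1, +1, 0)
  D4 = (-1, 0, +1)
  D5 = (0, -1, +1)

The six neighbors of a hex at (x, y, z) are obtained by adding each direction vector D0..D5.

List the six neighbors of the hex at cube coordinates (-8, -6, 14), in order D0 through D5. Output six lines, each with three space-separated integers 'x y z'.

Answer: -7 -7 14
-7 -6 13
-8 -5 13
-9 -5 14
-9 -6 15
-8 -7 15

Derivation:
Center: (-8, -6, 14). Add each direction:
  D0: (-8, -6, 14) + (1, -1, 0) = (-7, -7, 14)
  D1: (-8, -6, 14) + (1, 0, -1) = (-7, -6, 13)
  D2: (-8, -6, 14) + (0, 1, -1) = (-8, -5, 13)
  D3: (-8, -6, 14) + (-1, 1, 0) = (-9, -5, 14)
  D4: (-8, -6, 14) + (-1, 0, 1) = (-9, -6, 15)
  D5: (-8, -6, 14) + (0, -1, 1) = (-8, -7, 15)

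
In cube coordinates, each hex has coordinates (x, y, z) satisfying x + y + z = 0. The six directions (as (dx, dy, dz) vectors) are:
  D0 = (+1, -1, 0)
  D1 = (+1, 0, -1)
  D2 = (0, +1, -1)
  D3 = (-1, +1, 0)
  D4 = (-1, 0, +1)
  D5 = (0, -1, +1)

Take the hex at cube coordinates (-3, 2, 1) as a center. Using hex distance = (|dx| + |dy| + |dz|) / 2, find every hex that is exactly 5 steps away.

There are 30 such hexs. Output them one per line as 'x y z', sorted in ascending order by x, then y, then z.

Walk ring at distance 5 from (-3, 2, 1):
Start at center + D4*5 = (-8, 2, 6)
  hex 0: (-8, 2, 6)
  hex 1: (-7, 1, 6)
  hex 2: (-6, 0, 6)
  hex 3: (-5, -1, 6)
  hex 4: (-4, -2, 6)
  hex 5: (-3, -3, 6)
  hex 6: (-2, -3, 5)
  hex 7: (-1, -3, 4)
  hex 8: (0, -3, 3)
  hex 9: (1, -3, 2)
  hex 10: (2, -3, 1)
  hex 11: (2, -2, 0)
  hex 12: (2, -1, -1)
  hex 13: (2, 0, -2)
  hex 14: (2, 1, -3)
  hex 15: (2, 2, -4)
  hex 16: (1, 3, -4)
  hex 17: (0, 4, -4)
  hex 18: (-1, 5, -4)
  hex 19: (-2, 6, -4)
  hex 20: (-3, 7, -4)
  hex 21: (-4, 7, -3)
  hex 22: (-5, 7, -2)
  hex 23: (-6, 7, -1)
  hex 24: (-7, 7, 0)
  hex 25: (-8, 7, 1)
  hex 26: (-8, 6, 2)
  hex 27: (-8, 5, 3)
  hex 28: (-8, 4, 4)
  hex 29: (-8, 3, 5)
Sorted: 30 hexes.

Answer: -8 2 6
-8 3 5
-8 4 4
-8 5 3
-8 6 2
-8 7 1
-7 1 6
-7 7 0
-6 0 6
-6 7 -1
-5 -1 6
-5 7 -2
-4 -2 6
-4 7 -3
-3 -3 6
-3 7 -4
-2 -3 5
-2 6 -4
-1 -3 4
-1 5 -4
0 -3 3
0 4 -4
1 -3 2
1 3 -4
2 -3 1
2 -2 0
2 -1 -1
2 0 -2
2 1 -3
2 2 -4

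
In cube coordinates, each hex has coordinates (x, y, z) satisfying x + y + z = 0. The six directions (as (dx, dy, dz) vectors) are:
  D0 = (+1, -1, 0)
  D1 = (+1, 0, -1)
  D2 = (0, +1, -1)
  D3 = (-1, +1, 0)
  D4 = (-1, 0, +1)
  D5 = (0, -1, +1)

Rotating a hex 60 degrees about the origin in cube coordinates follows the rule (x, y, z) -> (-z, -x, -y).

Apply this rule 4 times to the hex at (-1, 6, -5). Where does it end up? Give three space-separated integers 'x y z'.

Answer: -5 -1 6

Derivation:
Start: (-1, 6, -5)
Step 1: (-1, 6, -5) -> (-(-5), -(-1), -(6)) = (5, 1, -6)
Step 2: (5, 1, -6) -> (-(-6), -(5), -(1)) = (6, -5, -1)
Step 3: (6, -5, -1) -> (-(-1), -(6), -(-5)) = (1, -6, 5)
Step 4: (1, -6, 5) -> (-(5), -(1), -(-6)) = (-5, -1, 6)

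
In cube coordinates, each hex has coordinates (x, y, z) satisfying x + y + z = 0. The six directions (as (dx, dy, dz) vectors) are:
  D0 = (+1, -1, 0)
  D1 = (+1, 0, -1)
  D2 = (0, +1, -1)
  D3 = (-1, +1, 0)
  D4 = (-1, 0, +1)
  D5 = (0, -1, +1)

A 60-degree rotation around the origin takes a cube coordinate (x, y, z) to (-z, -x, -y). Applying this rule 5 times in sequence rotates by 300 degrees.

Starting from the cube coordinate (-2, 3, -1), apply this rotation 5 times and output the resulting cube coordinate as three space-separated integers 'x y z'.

Start: (-2, 3, -1)
Step 1: (-2, 3, -1) -> (-(-1), -(-2), -(3)) = (1, 2, -3)
Step 2: (1, 2, -3) -> (-(-3), -(1), -(2)) = (3, -1, -2)
Step 3: (3, -1, -2) -> (-(-2), -(3), -(-1)) = (2, -3, 1)
Step 4: (2, -3, 1) -> (-(1), -(2), -(-3)) = (-1, -2, 3)
Step 5: (-1, -2, 3) -> (-(3), -(-1), -(-2)) = (-3, 1, 2)

Answer: -3 1 2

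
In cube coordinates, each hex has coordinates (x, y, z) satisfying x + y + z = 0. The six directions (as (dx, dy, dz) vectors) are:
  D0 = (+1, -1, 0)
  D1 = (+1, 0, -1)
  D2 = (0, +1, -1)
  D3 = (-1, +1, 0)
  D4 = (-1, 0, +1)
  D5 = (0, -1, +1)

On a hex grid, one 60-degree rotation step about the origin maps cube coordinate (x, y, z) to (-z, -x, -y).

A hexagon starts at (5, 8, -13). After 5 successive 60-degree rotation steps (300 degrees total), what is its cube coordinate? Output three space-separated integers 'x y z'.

Answer: -8 13 -5

Derivation:
Start: (5, 8, -13)
Step 1: (5, 8, -13) -> (-(-13), -(5), -(8)) = (13, -5, -8)
Step 2: (13, -5, -8) -> (-(-8), -(13), -(-5)) = (8, -13, 5)
Step 3: (8, -13, 5) -> (-(5), -(8), -(-13)) = (-5, -8, 13)
Step 4: (-5, -8, 13) -> (-(13), -(-5), -(-8)) = (-13, 5, 8)
Step 5: (-13, 5, 8) -> (-(8), -(-13), -(5)) = (-8, 13, -5)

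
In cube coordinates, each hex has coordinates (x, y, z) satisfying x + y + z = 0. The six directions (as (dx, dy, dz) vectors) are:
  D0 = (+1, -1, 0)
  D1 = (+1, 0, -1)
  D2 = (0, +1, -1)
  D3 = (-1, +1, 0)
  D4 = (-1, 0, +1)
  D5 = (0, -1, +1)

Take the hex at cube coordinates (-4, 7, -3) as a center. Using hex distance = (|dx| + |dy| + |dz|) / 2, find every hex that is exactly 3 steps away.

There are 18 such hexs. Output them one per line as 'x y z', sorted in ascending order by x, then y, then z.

Walk ring at distance 3 from (-4, 7, -3):
Start at center + D4*3 = (-7, 7, 0)
  hex 0: (-7, 7, 0)
  hex 1: (-6, 6, 0)
  hex 2: (-5, 5, 0)
  hex 3: (-4, 4, 0)
  hex 4: (-3, 4, -1)
  hex 5: (-2, 4, -2)
  hex 6: (-1, 4, -3)
  hex 7: (-1, 5, -4)
  hex 8: (-1, 6, -5)
  hex 9: (-1, 7, -6)
  hex 10: (-2, 8, -6)
  hex 11: (-3, 9, -6)
  hex 12: (-4, 10, -6)
  hex 13: (-5, 10, -5)
  hex 14: (-6, 10, -4)
  hex 15: (-7, 10, -3)
  hex 16: (-7, 9, -2)
  hex 17: (-7, 8, -1)
Sorted: 18 hexes.

Answer: -7 7 0
-7 8 -1
-7 9 -2
-7 10 -3
-6 6 0
-6 10 -4
-5 5 0
-5 10 -5
-4 4 0
-4 10 -6
-3 4 -1
-3 9 -6
-2 4 -2
-2 8 -6
-1 4 -3
-1 5 -4
-1 6 -5
-1 7 -6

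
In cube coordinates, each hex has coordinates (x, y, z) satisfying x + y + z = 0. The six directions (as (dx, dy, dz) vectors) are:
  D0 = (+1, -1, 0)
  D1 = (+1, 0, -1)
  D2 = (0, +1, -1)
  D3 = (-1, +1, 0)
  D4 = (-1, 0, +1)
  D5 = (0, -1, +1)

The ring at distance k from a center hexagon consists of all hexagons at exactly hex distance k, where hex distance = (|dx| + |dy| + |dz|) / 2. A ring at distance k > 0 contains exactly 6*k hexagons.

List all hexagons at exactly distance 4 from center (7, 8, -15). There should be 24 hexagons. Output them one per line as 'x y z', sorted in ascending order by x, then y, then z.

Walk ring at distance 4 from (7, 8, -15):
Start at center + D4*4 = (3, 8, -11)
  hex 0: (3, 8, -11)
  hex 1: (4, 7, -11)
  hex 2: (5, 6, -11)
  hex 3: (6, 5, -11)
  hex 4: (7, 4, -11)
  hex 5: (8, 4, -12)
  hex 6: (9, 4, -13)
  hex 7: (10, 4, -14)
  hex 8: (11, 4, -15)
  hex 9: (11, 5, -16)
  hex 10: (11, 6, -17)
  hex 11: (11, 7, -18)
  hex 12: (11, 8, -19)
  hex 13: (10, 9, -19)
  hex 14: (9, 10, -19)
  hex 15: (8, 11, -19)
  hex 16: (7, 12, -19)
  hex 17: (6, 12, -18)
  hex 18: (5, 12, -17)
  hex 19: (4, 12, -16)
  hex 20: (3, 12, -15)
  hex 21: (3, 11, -14)
  hex 22: (3, 10, -13)
  hex 23: (3, 9, -12)
Sorted: 24 hexes.

Answer: 3 8 -11
3 9 -12
3 10 -13
3 11 -14
3 12 -15
4 7 -11
4 12 -16
5 6 -11
5 12 -17
6 5 -11
6 12 -18
7 4 -11
7 12 -19
8 4 -12
8 11 -19
9 4 -13
9 10 -19
10 4 -14
10 9 -19
11 4 -15
11 5 -16
11 6 -17
11 7 -18
11 8 -19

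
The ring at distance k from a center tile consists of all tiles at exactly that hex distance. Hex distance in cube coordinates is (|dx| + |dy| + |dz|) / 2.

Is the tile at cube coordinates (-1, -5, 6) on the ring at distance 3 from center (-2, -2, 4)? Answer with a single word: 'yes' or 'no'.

|px - cx| = |-1 - (-2)| = 1
|py - cy| = |-5 - (-2)| = 3
|pz - cz| = |6 - 4| = 2
distance = (1+3+2)/2 = 6/2 = 3
radius = 3; distance == radius -> yes

Answer: yes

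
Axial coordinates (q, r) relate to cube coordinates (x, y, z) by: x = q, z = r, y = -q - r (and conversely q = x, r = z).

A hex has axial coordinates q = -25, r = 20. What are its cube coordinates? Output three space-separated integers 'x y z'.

Answer: -25 5 20

Derivation:
x = q = -25
z = r = 20
y = -x - z = -(-25) - (20) = 5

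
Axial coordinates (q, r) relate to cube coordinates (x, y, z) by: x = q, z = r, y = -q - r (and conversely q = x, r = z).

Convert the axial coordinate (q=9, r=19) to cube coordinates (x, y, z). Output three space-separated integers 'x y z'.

Answer: 9 -28 19

Derivation:
x = q = 9
z = r = 19
y = -x - z = -(9) - (19) = -28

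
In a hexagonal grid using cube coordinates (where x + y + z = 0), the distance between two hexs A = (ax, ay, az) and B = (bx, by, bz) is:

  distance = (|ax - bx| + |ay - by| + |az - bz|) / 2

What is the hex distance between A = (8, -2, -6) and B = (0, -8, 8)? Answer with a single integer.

Answer: 14

Derivation:
|ax - bx| = |8 - 0| = 8
|ay - by| = |-2 - (-8)| = 6
|az - bz| = |-6 - 8| = 14
distance = (8 + 6 + 14) / 2 = 28 / 2 = 14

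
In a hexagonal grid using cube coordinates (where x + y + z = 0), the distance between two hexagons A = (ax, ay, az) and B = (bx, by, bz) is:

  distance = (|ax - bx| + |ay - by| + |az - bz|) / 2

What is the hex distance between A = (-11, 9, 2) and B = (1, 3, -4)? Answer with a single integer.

|ax - bx| = |-11 - 1| = 12
|ay - by| = |9 - 3| = 6
|az - bz| = |2 - (-4)| = 6
distance = (12 + 6 + 6) / 2 = 24 / 2 = 12

Answer: 12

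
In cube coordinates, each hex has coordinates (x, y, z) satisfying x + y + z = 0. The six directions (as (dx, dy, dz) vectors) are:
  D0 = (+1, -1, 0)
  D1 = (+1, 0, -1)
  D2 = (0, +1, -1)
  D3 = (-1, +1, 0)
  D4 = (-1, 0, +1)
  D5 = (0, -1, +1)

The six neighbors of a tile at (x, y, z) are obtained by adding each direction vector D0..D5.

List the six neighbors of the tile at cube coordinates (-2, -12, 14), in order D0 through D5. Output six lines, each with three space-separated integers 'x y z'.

Answer: -1 -13 14
-1 -12 13
-2 -11 13
-3 -11 14
-3 -12 15
-2 -13 15

Derivation:
Center: (-2, -12, 14). Add each direction:
  D0: (-2, -12, 14) + (1, -1, 0) = (-1, -13, 14)
  D1: (-2, -12, 14) + (1, 0, -1) = (-1, -12, 13)
  D2: (-2, -12, 14) + (0, 1, -1) = (-2, -11, 13)
  D3: (-2, -12, 14) + (-1, 1, 0) = (-3, -11, 14)
  D4: (-2, -12, 14) + (-1, 0, 1) = (-3, -12, 15)
  D5: (-2, -12, 14) + (0, -1, 1) = (-2, -13, 15)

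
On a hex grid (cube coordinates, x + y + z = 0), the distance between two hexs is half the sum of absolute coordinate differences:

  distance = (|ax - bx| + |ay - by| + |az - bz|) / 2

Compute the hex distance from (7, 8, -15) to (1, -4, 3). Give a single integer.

|ax - bx| = |7 - 1| = 6
|ay - by| = |8 - (-4)| = 12
|az - bz| = |-15 - 3| = 18
distance = (6 + 12 + 18) / 2 = 36 / 2 = 18

Answer: 18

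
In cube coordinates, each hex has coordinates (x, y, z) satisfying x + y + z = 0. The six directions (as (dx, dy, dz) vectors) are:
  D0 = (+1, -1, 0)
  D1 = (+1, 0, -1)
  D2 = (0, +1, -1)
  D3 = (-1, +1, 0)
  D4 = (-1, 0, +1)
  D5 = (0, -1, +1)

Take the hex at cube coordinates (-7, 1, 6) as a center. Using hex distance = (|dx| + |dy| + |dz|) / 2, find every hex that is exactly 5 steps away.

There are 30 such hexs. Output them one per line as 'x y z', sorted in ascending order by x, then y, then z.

Walk ring at distance 5 from (-7, 1, 6):
Start at center + D4*5 = (-12, 1, 11)
  hex 0: (-12, 1, 11)
  hex 1: (-11, 0, 11)
  hex 2: (-10, -1, 11)
  hex 3: (-9, -2, 11)
  hex 4: (-8, -3, 11)
  hex 5: (-7, -4, 11)
  hex 6: (-6, -4, 10)
  hex 7: (-5, -4, 9)
  hex 8: (-4, -4, 8)
  hex 9: (-3, -4, 7)
  hex 10: (-2, -4, 6)
  hex 11: (-2, -3, 5)
  hex 12: (-2, -2, 4)
  hex 13: (-2, -1, 3)
  hex 14: (-2, 0, 2)
  hex 15: (-2, 1, 1)
  hex 16: (-3, 2, 1)
  hex 17: (-4, 3, 1)
  hex 18: (-5, 4, 1)
  hex 19: (-6, 5, 1)
  hex 20: (-7, 6, 1)
  hex 21: (-8, 6, 2)
  hex 22: (-9, 6, 3)
  hex 23: (-10, 6, 4)
  hex 24: (-11, 6, 5)
  hex 25: (-12, 6, 6)
  hex 26: (-12, 5, 7)
  hex 27: (-12, 4, 8)
  hex 28: (-12, 3, 9)
  hex 29: (-12, 2, 10)
Sorted: 30 hexes.

Answer: -12 1 11
-12 2 10
-12 3 9
-12 4 8
-12 5 7
-12 6 6
-11 0 11
-11 6 5
-10 -1 11
-10 6 4
-9 -2 11
-9 6 3
-8 -3 11
-8 6 2
-7 -4 11
-7 6 1
-6 -4 10
-6 5 1
-5 -4 9
-5 4 1
-4 -4 8
-4 3 1
-3 -4 7
-3 2 1
-2 -4 6
-2 -3 5
-2 -2 4
-2 -1 3
-2 0 2
-2 1 1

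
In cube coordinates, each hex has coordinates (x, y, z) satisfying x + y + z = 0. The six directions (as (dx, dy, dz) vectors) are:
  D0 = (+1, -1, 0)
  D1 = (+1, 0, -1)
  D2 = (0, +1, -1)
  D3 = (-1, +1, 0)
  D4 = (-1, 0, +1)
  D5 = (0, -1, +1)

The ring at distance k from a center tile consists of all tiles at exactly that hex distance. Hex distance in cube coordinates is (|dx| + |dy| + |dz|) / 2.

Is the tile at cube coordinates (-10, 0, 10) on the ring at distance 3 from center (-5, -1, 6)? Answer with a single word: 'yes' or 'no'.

|px - cx| = |-10 - (-5)| = 5
|py - cy| = |0 - (-1)| = 1
|pz - cz| = |10 - 6| = 4
distance = (5+1+4)/2 = 10/2 = 5
radius = 3; distance != radius -> no

Answer: no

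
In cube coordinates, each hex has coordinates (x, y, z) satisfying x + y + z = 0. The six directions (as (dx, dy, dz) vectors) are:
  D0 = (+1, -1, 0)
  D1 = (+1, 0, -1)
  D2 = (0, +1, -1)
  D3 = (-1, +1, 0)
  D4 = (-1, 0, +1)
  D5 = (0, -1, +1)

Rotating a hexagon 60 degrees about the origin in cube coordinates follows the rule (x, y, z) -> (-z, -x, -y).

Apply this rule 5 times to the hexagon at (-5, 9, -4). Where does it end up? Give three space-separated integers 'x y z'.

Start: (-5, 9, -4)
Step 1: (-5, 9, -4) -> (-(-4), -(-5), -(9)) = (4, 5, -9)
Step 2: (4, 5, -9) -> (-(-9), -(4), -(5)) = (9, -4, -5)
Step 3: (9, -4, -5) -> (-(-5), -(9), -(-4)) = (5, -9, 4)
Step 4: (5, -9, 4) -> (-(4), -(5), -(-9)) = (-4, -5, 9)
Step 5: (-4, -5, 9) -> (-(9), -(-4), -(-5)) = (-9, 4, 5)

Answer: -9 4 5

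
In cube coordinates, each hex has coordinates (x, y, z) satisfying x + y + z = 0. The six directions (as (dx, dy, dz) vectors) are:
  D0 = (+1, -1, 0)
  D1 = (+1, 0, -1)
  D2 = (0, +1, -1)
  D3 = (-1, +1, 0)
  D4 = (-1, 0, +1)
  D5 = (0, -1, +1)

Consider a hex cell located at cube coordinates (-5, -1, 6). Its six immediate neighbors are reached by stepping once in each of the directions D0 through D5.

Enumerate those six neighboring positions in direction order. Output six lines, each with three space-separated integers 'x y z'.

Answer: -4 -2 6
-4 -1 5
-5 0 5
-6 0 6
-6 -1 7
-5 -2 7

Derivation:
Center: (-5, -1, 6). Add each direction:
  D0: (-5, -1, 6) + (1, -1, 0) = (-4, -2, 6)
  D1: (-5, -1, 6) + (1, 0, -1) = (-4, -1, 5)
  D2: (-5, -1, 6) + (0, 1, -1) = (-5, 0, 5)
  D3: (-5, -1, 6) + (-1, 1, 0) = (-6, 0, 6)
  D4: (-5, -1, 6) + (-1, 0, 1) = (-6, -1, 7)
  D5: (-5, -1, 6) + (0, -1, 1) = (-5, -2, 7)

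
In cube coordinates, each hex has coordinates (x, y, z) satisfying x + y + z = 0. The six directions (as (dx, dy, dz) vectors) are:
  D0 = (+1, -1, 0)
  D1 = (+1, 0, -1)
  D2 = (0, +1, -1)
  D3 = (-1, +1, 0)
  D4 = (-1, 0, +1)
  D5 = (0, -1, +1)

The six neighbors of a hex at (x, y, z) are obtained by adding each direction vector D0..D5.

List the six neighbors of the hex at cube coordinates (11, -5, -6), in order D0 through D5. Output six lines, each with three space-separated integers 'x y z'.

Center: (11, -5, -6). Add each direction:
  D0: (11, -5, -6) + (1, -1, 0) = (12, -6, -6)
  D1: (11, -5, -6) + (1, 0, -1) = (12, -5, -7)
  D2: (11, -5, -6) + (0, 1, -1) = (11, -4, -7)
  D3: (11, -5, -6) + (-1, 1, 0) = (10, -4, -6)
  D4: (11, -5, -6) + (-1, 0, 1) = (10, -5, -5)
  D5: (11, -5, -6) + (0, -1, 1) = (11, -6, -5)

Answer: 12 -6 -6
12 -5 -7
11 -4 -7
10 -4 -6
10 -5 -5
11 -6 -5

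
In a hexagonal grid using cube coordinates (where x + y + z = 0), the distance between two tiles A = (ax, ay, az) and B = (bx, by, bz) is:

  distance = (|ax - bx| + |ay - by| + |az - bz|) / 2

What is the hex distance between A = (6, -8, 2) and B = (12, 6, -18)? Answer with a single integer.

|ax - bx| = |6 - 12| = 6
|ay - by| = |-8 - 6| = 14
|az - bz| = |2 - (-18)| = 20
distance = (6 + 14 + 20) / 2 = 40 / 2 = 20

Answer: 20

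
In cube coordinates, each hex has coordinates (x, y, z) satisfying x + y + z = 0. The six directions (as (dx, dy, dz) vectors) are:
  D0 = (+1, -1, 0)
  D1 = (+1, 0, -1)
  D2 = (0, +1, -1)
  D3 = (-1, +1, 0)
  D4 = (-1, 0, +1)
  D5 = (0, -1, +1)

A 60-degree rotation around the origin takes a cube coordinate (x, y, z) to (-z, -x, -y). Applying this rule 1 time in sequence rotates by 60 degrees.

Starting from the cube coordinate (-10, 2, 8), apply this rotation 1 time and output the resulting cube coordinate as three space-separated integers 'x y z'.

Start: (-10, 2, 8)
Step 1: (-10, 2, 8) -> (-(8), -(-10), -(2)) = (-8, 10, -2)

Answer: -8 10 -2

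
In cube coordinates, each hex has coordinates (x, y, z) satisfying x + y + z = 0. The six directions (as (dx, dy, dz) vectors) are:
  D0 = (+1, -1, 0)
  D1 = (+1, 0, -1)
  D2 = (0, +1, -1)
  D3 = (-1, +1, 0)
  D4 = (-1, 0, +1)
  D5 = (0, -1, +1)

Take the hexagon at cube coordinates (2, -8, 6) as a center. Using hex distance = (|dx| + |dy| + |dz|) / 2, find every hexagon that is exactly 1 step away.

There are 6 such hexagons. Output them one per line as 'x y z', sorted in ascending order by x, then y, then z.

Answer: 1 -8 7
1 -7 6
2 -9 7
2 -7 5
3 -9 6
3 -8 5

Derivation:
Walk ring at distance 1 from (2, -8, 6):
Start at center + D4*1 = (1, -8, 7)
  hex 0: (1, -8, 7)
  hex 1: (2, -9, 7)
  hex 2: (3, -9, 6)
  hex 3: (3, -8, 5)
  hex 4: (2, -7, 5)
  hex 5: (1, -7, 6)
Sorted: 6 hexes.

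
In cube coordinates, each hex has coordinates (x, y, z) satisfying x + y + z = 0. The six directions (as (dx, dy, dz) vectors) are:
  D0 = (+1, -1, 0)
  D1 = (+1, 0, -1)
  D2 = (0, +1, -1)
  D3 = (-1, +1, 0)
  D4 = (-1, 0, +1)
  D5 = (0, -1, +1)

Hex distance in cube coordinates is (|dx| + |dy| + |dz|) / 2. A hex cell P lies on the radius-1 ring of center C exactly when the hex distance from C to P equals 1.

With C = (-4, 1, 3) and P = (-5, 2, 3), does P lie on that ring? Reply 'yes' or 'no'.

Answer: yes

Derivation:
|px - cx| = |-5 - (-4)| = 1
|py - cy| = |2 - 1| = 1
|pz - cz| = |3 - 3| = 0
distance = (1+1+0)/2 = 2/2 = 1
radius = 1; distance == radius -> yes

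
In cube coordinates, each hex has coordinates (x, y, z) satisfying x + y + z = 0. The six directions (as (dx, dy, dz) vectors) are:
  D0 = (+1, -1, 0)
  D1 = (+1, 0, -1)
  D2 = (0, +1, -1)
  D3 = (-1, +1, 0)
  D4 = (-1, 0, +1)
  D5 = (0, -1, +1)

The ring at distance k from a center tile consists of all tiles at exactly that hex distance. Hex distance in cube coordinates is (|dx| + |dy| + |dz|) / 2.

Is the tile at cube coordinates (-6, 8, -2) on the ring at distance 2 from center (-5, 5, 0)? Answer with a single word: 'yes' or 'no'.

Answer: no

Derivation:
|px - cx| = |-6 - (-5)| = 1
|py - cy| = |8 - 5| = 3
|pz - cz| = |-2 - 0| = 2
distance = (1+3+2)/2 = 6/2 = 3
radius = 2; distance != radius -> no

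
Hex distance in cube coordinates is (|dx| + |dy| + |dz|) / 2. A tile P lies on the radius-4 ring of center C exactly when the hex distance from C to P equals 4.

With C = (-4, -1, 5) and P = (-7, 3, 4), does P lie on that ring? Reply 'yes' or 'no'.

|px - cx| = |-7 - (-4)| = 3
|py - cy| = |3 - (-1)| = 4
|pz - cz| = |4 - 5| = 1
distance = (3+4+1)/2 = 8/2 = 4
radius = 4; distance == radius -> yes

Answer: yes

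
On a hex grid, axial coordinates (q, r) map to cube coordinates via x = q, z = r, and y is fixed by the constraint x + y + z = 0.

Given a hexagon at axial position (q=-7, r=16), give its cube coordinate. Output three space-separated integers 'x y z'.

x = q = -7
z = r = 16
y = -x - z = -(-7) - (16) = -9

Answer: -7 -9 16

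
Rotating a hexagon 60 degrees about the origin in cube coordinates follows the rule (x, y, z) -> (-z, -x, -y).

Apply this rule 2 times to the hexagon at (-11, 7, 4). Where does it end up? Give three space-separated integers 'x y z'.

Start: (-11, 7, 4)
Step 1: (-11, 7, 4) -> (-(4), -(-11), -(7)) = (-4, 11, -7)
Step 2: (-4, 11, -7) -> (-(-7), -(-4), -(11)) = (7, 4, -11)

Answer: 7 4 -11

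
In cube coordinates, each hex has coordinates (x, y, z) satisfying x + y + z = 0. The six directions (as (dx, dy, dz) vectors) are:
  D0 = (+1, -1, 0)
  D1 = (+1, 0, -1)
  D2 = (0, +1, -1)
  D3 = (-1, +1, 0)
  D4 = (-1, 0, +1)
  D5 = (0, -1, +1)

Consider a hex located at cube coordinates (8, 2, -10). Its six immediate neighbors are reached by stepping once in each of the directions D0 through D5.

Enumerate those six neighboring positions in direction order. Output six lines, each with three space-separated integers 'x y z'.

Answer: 9 1 -10
9 2 -11
8 3 -11
7 3 -10
7 2 -9
8 1 -9

Derivation:
Center: (8, 2, -10). Add each direction:
  D0: (8, 2, -10) + (1, -1, 0) = (9, 1, -10)
  D1: (8, 2, -10) + (1, 0, -1) = (9, 2, -11)
  D2: (8, 2, -10) + (0, 1, -1) = (8, 3, -11)
  D3: (8, 2, -10) + (-1, 1, 0) = (7, 3, -10)
  D4: (8, 2, -10) + (-1, 0, 1) = (7, 2, -9)
  D5: (8, 2, -10) + (0, -1, 1) = (8, 1, -9)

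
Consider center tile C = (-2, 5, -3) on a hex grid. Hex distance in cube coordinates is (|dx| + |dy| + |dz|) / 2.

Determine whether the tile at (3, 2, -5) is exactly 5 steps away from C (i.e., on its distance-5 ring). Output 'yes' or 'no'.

|px - cx| = |3 - (-2)| = 5
|py - cy| = |2 - 5| = 3
|pz - cz| = |-5 - (-3)| = 2
distance = (5+3+2)/2 = 10/2 = 5
radius = 5; distance == radius -> yes

Answer: yes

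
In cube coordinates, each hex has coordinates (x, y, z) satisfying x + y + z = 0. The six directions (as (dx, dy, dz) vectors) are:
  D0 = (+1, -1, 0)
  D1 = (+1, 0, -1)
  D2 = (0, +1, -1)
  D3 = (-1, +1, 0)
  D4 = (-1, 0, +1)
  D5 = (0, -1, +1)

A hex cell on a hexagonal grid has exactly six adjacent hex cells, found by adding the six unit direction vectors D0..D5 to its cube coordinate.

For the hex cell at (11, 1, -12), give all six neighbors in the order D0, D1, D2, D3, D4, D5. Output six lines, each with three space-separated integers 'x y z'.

Center: (11, 1, -12). Add each direction:
  D0: (11, 1, -12) + (1, -1, 0) = (12, 0, -12)
  D1: (11, 1, -12) + (1, 0, -1) = (12, 1, -13)
  D2: (11, 1, -12) + (0, 1, -1) = (11, 2, -13)
  D3: (11, 1, -12) + (-1, 1, 0) = (10, 2, -12)
  D4: (11, 1, -12) + (-1, 0, 1) = (10, 1, -11)
  D5: (11, 1, -12) + (0, -1, 1) = (11, 0, -11)

Answer: 12 0 -12
12 1 -13
11 2 -13
10 2 -12
10 1 -11
11 0 -11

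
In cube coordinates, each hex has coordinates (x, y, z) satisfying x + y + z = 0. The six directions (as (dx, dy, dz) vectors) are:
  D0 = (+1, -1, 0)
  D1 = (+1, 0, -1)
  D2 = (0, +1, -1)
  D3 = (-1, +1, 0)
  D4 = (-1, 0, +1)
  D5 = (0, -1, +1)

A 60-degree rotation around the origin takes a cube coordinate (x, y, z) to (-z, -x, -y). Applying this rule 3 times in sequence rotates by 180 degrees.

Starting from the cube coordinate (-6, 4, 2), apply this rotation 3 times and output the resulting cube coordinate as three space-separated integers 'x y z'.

Answer: 6 -4 -2

Derivation:
Start: (-6, 4, 2)
Step 1: (-6, 4, 2) -> (-(2), -(-6), -(4)) = (-2, 6, -4)
Step 2: (-2, 6, -4) -> (-(-4), -(-2), -(6)) = (4, 2, -6)
Step 3: (4, 2, -6) -> (-(-6), -(4), -(2)) = (6, -4, -2)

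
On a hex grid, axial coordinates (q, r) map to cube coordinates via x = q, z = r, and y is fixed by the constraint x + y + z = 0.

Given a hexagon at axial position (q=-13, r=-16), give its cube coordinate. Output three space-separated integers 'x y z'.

Answer: -13 29 -16

Derivation:
x = q = -13
z = r = -16
y = -x - z = -(-13) - (-16) = 29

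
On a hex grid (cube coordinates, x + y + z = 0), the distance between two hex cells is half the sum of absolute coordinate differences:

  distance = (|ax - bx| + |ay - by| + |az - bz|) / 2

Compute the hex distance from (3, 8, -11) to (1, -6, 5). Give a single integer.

|ax - bx| = |3 - 1| = 2
|ay - by| = |8 - (-6)| = 14
|az - bz| = |-11 - 5| = 16
distance = (2 + 14 + 16) / 2 = 32 / 2 = 16

Answer: 16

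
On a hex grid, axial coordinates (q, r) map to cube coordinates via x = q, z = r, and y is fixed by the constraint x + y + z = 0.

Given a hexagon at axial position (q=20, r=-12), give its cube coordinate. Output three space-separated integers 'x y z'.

Answer: 20 -8 -12

Derivation:
x = q = 20
z = r = -12
y = -x - z = -(20) - (-12) = -8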